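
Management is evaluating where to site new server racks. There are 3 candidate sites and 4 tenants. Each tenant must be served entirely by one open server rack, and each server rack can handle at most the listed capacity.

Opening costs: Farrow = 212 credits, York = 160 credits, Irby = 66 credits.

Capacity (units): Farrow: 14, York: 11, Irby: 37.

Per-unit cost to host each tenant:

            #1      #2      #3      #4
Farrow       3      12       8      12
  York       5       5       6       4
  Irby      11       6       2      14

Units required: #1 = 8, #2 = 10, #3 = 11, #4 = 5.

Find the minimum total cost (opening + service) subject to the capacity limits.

Open {Irby}: #1→Irby 11·8=88, #2→Irby 6·10=60, #3→Irby 2·11=22, #4→Irby 14·5=70.
Loads: Irby carries 34/37. Service 240; fixed 66; total 306.
Next best feasible plan costs 416.

Minimum total cost: 306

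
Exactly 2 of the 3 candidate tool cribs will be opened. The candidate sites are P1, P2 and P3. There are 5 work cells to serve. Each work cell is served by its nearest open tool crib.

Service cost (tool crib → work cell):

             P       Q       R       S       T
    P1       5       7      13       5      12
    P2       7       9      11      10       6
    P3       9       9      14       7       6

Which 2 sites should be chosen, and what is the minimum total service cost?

Choose P1 and P2; total service cost 34.

With exactly 2 open, each work cell uses its cheapest among the chosen.
{P1, P2}: P→P1 5, Q→P1 7, R→P2 11, S→P1 5, T→P2 6. Service cost 34.
{P1, P3}: service cost 36
{P2, P3}: service cost 40
Among all 3 size-2 choices, {P1, P2} is lowest.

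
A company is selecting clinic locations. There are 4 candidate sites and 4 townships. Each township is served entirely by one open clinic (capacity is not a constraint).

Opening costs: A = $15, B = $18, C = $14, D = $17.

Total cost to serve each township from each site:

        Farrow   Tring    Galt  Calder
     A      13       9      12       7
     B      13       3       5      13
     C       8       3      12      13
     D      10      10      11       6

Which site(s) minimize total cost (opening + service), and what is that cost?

For any fixed open set, each township goes to its cheapest open site; total = fixed + service.
{C}: Farrow→C 8, Tring→C 3, Galt→C 12, Calder→C 13. Service 36; fixed 14; total 50.
{B}: Farrow→B 13, Tring→B 3, Galt→B 5, Calder→B 13. Service 34; fixed 18; total 52.
{D}: service 37 + fixed 17 = 54
{A, B, C, D}: Farrow→C 8, Tring→B 3, Galt→B 5, Calder→D 6. Service 22; fixed 64; total 86.
No other subset beats 50.

Open C only; minimum total cost 50.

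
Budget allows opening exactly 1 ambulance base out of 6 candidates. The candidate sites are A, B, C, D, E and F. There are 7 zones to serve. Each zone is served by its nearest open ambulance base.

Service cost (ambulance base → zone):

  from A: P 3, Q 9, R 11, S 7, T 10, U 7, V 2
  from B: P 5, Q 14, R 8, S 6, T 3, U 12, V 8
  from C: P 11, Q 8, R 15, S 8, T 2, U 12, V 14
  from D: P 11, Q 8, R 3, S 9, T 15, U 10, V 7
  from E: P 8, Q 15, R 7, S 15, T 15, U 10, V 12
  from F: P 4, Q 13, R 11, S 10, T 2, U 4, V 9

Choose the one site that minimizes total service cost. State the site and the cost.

Choose A only; total service cost 49.

With exactly 1 open, each zone uses its cheapest among the chosen.
{A}: P→A 3, Q→A 9, R→A 11, S→A 7, T→A 10, U→A 7, V→A 2. Service cost 49.
{F}: service cost 53
{B}: service cost 56
Among all 6 size-1 choices, {A} is lowest.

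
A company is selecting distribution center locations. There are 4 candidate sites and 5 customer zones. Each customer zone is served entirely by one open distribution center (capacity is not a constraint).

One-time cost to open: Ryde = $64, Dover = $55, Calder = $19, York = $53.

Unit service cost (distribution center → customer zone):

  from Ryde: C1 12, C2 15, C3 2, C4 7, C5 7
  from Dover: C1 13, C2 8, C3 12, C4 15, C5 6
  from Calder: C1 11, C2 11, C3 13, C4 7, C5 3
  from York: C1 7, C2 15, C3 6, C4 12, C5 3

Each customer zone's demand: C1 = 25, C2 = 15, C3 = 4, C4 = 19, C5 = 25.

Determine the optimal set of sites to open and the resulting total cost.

Open Calder and York; minimum total cost 644.

For any fixed open set, each customer zone goes to its cheapest open site; total = fixed + service.
{Calder, York}: C1→York 7·25=175, C2→Calder 11·15=165, C3→York 6·4=24, C4→Calder 7·19=133, C5→Calder 3·25=75. Service 572; fixed 72; total 644.
{Dover, Calder, York}: service 527 + fixed 127 = 654
{Ryde, Dover, York}: service 511 + fixed 172 = 683
{Ryde, Dover, Calder, York}: service 511 + fixed 191 = 702
(All 15 nonempty subsets were checked; Calder and York is lowest.)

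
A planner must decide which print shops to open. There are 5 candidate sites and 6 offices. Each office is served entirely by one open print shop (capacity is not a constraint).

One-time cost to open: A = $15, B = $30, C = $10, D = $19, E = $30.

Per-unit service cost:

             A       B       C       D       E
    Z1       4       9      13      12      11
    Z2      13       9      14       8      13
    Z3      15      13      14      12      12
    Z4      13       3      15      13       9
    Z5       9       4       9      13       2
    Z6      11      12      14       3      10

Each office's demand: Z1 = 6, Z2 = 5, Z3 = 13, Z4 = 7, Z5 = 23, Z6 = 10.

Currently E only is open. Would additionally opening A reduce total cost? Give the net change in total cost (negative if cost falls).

Yes — net change −27 (cost falls by 27).

Current service cost with {E}: 496.
Adding A: each office re-picks its cheapest; new service cost 454, saving 42.
Extra fixed cost: 15. Net change = 15 − 42 = -27.
(Totals: 526 → 499.)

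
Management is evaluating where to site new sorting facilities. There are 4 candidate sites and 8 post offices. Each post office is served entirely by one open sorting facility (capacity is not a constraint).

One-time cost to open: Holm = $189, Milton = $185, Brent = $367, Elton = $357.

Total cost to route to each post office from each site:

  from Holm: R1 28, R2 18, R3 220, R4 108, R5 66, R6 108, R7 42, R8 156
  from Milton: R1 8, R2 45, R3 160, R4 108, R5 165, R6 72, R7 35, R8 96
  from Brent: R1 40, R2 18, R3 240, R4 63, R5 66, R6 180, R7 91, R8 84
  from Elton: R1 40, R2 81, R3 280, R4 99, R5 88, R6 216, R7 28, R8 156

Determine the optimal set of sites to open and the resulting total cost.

For any fixed open set, each post office goes to its cheapest open site; total = fixed + service.
{Milton}: R1→Milton 8, R2→Milton 45, R3→Milton 160, R4→Milton 108, R5→Milton 165, R6→Milton 72, R7→Milton 35, R8→Milton 96. Service 689; fixed 185; total 874.
{Holm}: R1→Holm 28, R2→Holm 18, R3→Holm 220, R4→Holm 108, R5→Holm 66, R6→Holm 108, R7→Holm 42, R8→Holm 156. Service 746; fixed 189; total 935.
{Holm, Milton}: service 563 + fixed 374 = 937
{Holm, Milton, Brent, Elton}: service 499 + fixed 1098 = 1597
No other subset beats 874.

Open Milton only; minimum total cost 874.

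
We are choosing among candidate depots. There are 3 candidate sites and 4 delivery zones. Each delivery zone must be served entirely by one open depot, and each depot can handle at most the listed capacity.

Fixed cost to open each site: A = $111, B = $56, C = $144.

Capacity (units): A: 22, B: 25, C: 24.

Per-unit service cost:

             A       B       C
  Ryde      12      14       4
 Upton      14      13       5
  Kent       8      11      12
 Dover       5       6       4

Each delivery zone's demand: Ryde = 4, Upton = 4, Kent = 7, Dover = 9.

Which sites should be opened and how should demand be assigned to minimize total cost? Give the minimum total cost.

Minimum total cost: 295

Open {B}: Ryde→B 14·4=56, Upton→B 13·4=52, Kent→B 11·7=77, Dover→B 6·9=54.
Loads: B carries 24/25. Service 239; fixed 56; total 295.
Next best feasible plan costs 300.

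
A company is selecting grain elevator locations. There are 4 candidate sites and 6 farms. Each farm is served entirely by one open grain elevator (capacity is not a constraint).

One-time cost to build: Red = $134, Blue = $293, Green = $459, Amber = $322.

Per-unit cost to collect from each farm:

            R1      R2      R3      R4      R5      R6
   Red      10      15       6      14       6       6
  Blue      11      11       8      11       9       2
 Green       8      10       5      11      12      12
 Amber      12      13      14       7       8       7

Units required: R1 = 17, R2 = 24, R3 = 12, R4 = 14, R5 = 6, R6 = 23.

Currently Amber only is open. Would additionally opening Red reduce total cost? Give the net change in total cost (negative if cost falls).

Current service cost with {Amber}: 991.
Adding Red: each farm re-picks its cheapest; new service cost 826, saving 165.
Extra fixed cost: 134. Net change = 134 − 165 = -31.
(Totals: 1313 → 1282.)

Yes — net change −31 (cost falls by 31).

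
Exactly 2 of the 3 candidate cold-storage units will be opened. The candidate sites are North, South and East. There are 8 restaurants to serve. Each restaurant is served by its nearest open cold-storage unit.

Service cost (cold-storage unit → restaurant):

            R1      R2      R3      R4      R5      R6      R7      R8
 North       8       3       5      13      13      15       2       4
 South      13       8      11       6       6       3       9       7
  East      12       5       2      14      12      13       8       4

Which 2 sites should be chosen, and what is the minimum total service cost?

With exactly 2 open, each restaurant uses its cheapest among the chosen.
{North, South}: R1→North 8, R2→North 3, R3→North 5, R4→South 6, R5→South 6, R6→South 3, R7→North 2, R8→North 4. Service cost 37.
{South, East}: service cost 46
{North, East}: service cost 57
Among all 3 size-2 choices, {North, South} is lowest.

Choose North and South; total service cost 37.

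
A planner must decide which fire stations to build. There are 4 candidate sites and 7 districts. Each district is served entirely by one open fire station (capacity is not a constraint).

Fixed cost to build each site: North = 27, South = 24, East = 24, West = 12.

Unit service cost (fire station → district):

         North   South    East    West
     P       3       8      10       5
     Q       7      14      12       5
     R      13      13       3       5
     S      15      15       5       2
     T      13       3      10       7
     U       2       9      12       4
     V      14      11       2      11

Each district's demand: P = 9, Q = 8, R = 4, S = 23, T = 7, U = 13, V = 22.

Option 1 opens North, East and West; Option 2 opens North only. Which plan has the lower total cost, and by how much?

Option 1: {North, East, West}: P→North 3·9=27, Q→West 5·8=40, R→East 3·4=12, S→West 2·23=46, T→West 7·7=49, U→North 2·13=26, V→East 2·22=44. Service 244; fixed 63; total 307.
Option 2: {North}: P→North 3·9=27, Q→North 7·8=56, R→North 13·4=52, S→North 15·23=345, T→North 13·7=91, U→North 2·13=26, V→North 14·22=308. Service 905; fixed 27; total 932.
Difference: |307 − 932| = 625.

Option 1 is cheaper by 625.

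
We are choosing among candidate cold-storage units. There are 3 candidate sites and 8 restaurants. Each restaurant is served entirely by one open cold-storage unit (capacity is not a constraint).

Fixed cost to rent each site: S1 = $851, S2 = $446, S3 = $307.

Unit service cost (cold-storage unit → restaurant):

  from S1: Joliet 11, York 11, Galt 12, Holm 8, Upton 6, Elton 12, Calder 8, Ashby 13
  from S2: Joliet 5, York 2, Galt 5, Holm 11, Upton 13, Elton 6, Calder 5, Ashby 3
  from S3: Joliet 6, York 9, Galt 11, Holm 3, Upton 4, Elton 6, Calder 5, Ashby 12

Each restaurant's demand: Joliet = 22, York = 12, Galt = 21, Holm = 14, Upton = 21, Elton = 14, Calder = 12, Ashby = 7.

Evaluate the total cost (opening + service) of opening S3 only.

Total cost: 1132

Each restaurant is assigned to its cheapest site among the open ones.
{S3}: Joliet→S3 6·22=132, York→S3 9·12=108, Galt→S3 11·21=231, Holm→S3 3·14=42, Upton→S3 4·21=84, Elton→S3 6·14=84, Calder→S3 5·12=60, Ashby→S3 12·7=84. Service 825; fixed 307; total 1132.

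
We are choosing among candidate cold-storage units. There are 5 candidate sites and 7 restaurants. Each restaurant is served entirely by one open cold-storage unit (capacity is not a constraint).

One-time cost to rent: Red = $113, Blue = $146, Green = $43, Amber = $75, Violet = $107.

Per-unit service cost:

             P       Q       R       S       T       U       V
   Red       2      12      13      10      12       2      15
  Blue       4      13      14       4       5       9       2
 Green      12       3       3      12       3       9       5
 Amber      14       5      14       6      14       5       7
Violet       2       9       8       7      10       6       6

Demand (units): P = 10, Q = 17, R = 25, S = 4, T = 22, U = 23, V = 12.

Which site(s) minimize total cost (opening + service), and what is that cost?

For any fixed open set, each restaurant goes to its cheapest open site; total = fixed + service.
{Red, Green}: P→Red 2·10=20, Q→Green 3·17=51, R→Green 3·25=75, S→Red 10·4=40, T→Green 3·22=66, U→Red 2·23=46, V→Green 5·12=60. Service 358; fixed 156; total 514.
{Red, Green, Amber}: P→Red 2·10=20, Q→Green 3·17=51, R→Green 3·25=75, S→Amber 6·4=24, T→Green 3·22=66, U→Red 2·23=46, V→Green 5·12=60. Service 342; fixed 231; total 573.
{Green, Violet}: service 438 + fixed 150 = 588
{Red, Blue, Green, Amber, Violet}: P→Red 2·10=20, Q→Green 3·17=51, R→Green 3·25=75, S→Blue 4·4=16, T→Green 3·22=66, U→Red 2·23=46, V→Blue 2·12=24. Service 298; fixed 484; total 782.
No other subset beats 514.

Open Red and Green; minimum total cost 514.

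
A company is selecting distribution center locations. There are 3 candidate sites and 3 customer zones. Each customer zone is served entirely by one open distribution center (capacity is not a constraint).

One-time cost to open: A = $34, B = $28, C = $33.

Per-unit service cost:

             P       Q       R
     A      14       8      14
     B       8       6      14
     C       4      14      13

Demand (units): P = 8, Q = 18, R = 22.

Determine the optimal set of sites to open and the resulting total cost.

Open B and C; minimum total cost 487.

For any fixed open set, each customer zone goes to its cheapest open site; total = fixed + service.
{B, C}: P→C 4·8=32, Q→B 6·18=108, R→C 13·22=286. Service 426; fixed 61; total 487.
{B}: P→B 8·8=64, Q→B 6·18=108, R→B 14·22=308. Service 480; fixed 28; total 508.
{A, B, C}: P→C 4·8=32, Q→B 6·18=108, R→C 13·22=286. Service 426; fixed 95; total 521.
(All 7 nonempty subsets were checked; B and C is lowest.)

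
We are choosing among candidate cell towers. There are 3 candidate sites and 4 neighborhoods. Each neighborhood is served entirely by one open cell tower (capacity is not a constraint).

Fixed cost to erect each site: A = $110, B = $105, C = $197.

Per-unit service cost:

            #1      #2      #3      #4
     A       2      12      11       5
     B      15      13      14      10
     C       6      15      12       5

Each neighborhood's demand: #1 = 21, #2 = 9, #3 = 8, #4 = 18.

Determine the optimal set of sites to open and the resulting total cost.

For any fixed open set, each neighborhood goes to its cheapest open site; total = fixed + service.
{A}: #1→A 2·21=42, #2→A 12·9=108, #3→A 11·8=88, #4→A 5·18=90. Service 328; fixed 110; total 438.
{A, B}: #1→A 2·21=42, #2→A 12·9=108, #3→A 11·8=88, #4→A 5·18=90. Service 328; fixed 215; total 543.
{A, C}: #1→A 2·21=42, #2→A 12·9=108, #3→A 11·8=88, #4→A 5·18=90. Service 328; fixed 307; total 635.
{A, B, C}: #1→A 2·21=42, #2→A 12·9=108, #3→A 11·8=88, #4→A 5·18=90. Service 328; fixed 412; total 740.
No other subset beats 438.

Open A only; minimum total cost 438.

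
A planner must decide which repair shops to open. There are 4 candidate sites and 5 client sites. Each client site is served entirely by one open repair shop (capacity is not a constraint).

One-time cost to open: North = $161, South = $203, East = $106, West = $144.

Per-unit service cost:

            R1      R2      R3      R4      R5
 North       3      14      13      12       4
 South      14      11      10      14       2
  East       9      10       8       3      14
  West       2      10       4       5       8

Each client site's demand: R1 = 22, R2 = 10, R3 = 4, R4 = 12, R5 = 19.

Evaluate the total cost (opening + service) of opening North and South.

Total cost: 762

Each client site is assigned to its cheapest site among the open ones.
{North, South}: R1→North 3·22=66, R2→South 11·10=110, R3→South 10·4=40, R4→North 12·12=144, R5→South 2·19=38. Service 398; fixed 364; total 762.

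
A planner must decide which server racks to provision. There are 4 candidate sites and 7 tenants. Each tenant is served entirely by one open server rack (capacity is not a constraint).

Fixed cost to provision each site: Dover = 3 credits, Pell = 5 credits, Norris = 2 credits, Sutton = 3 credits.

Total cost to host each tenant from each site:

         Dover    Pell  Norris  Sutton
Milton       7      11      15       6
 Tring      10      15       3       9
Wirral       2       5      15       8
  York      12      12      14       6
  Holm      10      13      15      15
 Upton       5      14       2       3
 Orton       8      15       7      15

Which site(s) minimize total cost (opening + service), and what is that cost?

For any fixed open set, each tenant goes to its cheapest open site; total = fixed + service.
{Dover, Norris, Sutton}: Milton→Sutton 6, Tring→Norris 3, Wirral→Dover 2, York→Sutton 6, Holm→Dover 10, Upton→Norris 2, Orton→Norris 7. Service 36; fixed 8; total 44.
{Dover, Norris}: service 43 + fixed 5 = 48
{Dover, Pell, Norris, Sutton}: Milton→Sutton 6, Tring→Norris 3, Wirral→Dover 2, York→Sutton 6, Holm→Dover 10, Upton→Norris 2, Orton→Norris 7. Service 36; fixed 13; total 49.
{Norris}: service 71 + fixed 2 = 73
No other subset beats 44.

Open Dover, Norris and Sutton; minimum total cost 44.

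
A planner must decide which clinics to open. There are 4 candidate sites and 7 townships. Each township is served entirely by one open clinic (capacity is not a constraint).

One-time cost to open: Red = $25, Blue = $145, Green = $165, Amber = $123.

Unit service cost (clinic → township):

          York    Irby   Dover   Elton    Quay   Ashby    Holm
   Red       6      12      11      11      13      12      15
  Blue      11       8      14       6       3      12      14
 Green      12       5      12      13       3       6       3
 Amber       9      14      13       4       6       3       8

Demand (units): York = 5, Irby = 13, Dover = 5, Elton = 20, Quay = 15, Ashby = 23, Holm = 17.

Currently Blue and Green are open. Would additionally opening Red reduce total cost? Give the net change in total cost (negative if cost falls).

Yes — net change −5 (cost falls by 5).

Current service cost with {Blue, Green}: 534.
Adding Red: each township re-picks its cheapest; new service cost 504, saving 30.
Extra fixed cost: 25. Net change = 25 − 30 = -5.
(Totals: 844 → 839.)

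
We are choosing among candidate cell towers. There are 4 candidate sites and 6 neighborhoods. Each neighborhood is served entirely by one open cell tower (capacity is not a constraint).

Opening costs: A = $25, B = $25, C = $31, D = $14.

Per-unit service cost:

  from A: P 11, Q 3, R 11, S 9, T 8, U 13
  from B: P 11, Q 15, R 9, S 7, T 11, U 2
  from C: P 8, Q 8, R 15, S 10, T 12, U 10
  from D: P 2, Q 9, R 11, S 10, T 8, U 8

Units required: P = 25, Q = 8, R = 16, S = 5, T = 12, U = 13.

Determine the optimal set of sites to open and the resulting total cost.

For any fixed open set, each neighborhood goes to its cheapest open site; total = fixed + service.
{A, B, D}: P→D 2·25=50, Q→A 3·8=24, R→B 9·16=144, S→B 7·5=35, T→A 8·12=96, U→B 2·13=26. Service 375; fixed 64; total 439.
{B, D}: P→D 2·25=50, Q→D 9·8=72, R→B 9·16=144, S→B 7·5=35, T→D 8·12=96, U→B 2·13=26. Service 423; fixed 39; total 462.
{A, B, C, D}: P→D 2·25=50, Q→A 3·8=24, R→B 9·16=144, S→B 7·5=35, T→A 8·12=96, U→B 2·13=26. Service 375; fixed 95; total 470.
{D}: P→D 2·25=50, Q→D 9·8=72, R→D 11·16=176, S→D 10·5=50, T→D 8·12=96, U→D 8·13=104. Service 548; fixed 14; total 562.
No other subset beats 439.

Open A, B and D; minimum total cost 439.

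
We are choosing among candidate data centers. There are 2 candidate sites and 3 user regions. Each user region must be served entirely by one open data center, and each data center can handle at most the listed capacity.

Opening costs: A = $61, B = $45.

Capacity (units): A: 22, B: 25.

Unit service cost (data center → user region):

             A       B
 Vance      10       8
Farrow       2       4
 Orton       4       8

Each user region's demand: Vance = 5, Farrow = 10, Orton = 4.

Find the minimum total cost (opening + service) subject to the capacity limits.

Open {A}: Vance→A 10·5=50, Farrow→A 2·10=20, Orton→A 4·4=16.
Loads: A carries 19/22. Service 86; fixed 61; total 147.
Next best feasible plan costs 157.

Minimum total cost: 147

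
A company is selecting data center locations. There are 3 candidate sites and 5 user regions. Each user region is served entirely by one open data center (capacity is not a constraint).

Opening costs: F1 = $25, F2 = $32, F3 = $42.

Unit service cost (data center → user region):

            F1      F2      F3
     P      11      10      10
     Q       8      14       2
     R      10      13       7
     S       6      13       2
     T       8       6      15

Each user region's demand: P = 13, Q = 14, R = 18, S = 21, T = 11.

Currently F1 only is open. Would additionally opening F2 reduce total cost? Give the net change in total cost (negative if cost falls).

Current service cost with {F1}: 649.
Adding F2: each user region re-picks its cheapest; new service cost 614, saving 35.
Extra fixed cost: 32. Net change = 32 − 35 = -3.
(Totals: 674 → 671.)

Yes — net change −3 (cost falls by 3).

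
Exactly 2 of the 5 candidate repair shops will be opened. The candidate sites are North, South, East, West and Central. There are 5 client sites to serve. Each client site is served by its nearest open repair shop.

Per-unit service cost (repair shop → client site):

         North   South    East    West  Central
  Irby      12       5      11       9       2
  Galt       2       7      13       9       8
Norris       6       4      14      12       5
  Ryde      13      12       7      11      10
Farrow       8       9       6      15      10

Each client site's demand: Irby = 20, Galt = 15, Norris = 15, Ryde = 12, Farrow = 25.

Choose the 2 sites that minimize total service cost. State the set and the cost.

Choose North and Central; total service cost 465.

With exactly 2 open, each client site uses its cheapest among the chosen.
{North, Central}: Irby→Central 2·20=40, Galt→North 2·15=30, Norris→Central 5·15=75, Ryde→Central 10·12=120, Farrow→North 8·25=200. Service cost 465.
{East, Central}: service cost 469
{South, East}: service cost 499
Among all 10 size-2 choices, {North, Central} is lowest.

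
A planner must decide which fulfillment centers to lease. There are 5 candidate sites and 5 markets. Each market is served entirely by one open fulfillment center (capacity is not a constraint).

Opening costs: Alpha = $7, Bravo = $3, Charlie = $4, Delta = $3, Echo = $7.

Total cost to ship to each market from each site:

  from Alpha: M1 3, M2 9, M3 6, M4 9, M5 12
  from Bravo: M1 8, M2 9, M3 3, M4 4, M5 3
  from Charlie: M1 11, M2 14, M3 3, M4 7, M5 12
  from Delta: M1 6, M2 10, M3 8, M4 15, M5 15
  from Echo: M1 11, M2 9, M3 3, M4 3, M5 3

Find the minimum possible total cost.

Minimum total cost: 30

For any fixed open set, each market goes to its cheapest open site; total = fixed + service.
{Bravo}: M1→Bravo 8, M2→Bravo 9, M3→Bravo 3, M4→Bravo 4, M5→Bravo 3. Service 27; fixed 3; total 30.
{Bravo, Delta}: service 25 + fixed 6 = 31
{Alpha, Bravo}: service 22 + fixed 10 = 32
{Alpha, Bravo, Charlie, Delta, Echo}: service 21 + fixed 24 = 45
No other subset beats 30.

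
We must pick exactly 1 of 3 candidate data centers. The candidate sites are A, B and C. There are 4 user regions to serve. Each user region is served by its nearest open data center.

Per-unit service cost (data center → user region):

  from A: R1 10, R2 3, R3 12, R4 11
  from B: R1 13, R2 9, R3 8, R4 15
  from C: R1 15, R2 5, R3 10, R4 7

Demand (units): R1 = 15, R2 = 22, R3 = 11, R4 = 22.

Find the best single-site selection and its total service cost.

With exactly 1 open, each user region uses its cheapest among the chosen.
{A}: R1→A 10·15=150, R2→A 3·22=66, R3→A 12·11=132, R4→A 11·22=242. Service cost 590.
{C}: service cost 599
{B}: service cost 811
Among all 3 size-1 choices, {A} is lowest.

Choose A only; total service cost 590.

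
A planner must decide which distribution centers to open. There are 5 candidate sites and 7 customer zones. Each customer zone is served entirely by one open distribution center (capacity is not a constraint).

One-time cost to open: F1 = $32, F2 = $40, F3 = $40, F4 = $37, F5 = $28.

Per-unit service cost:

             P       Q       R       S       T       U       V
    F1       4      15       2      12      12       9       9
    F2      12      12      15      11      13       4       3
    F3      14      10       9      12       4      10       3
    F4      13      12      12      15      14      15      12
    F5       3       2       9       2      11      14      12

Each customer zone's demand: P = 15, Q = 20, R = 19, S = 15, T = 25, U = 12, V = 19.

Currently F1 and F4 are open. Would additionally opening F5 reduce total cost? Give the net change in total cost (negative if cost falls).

Current service cost with {F1, F4}: 1097.
Adding F5: each customer zone re-picks its cheapest; new service cost 707, saving 390.
Extra fixed cost: 28. Net change = 28 − 390 = -362.
(Totals: 1166 → 804.)

Yes — net change −362 (cost falls by 362).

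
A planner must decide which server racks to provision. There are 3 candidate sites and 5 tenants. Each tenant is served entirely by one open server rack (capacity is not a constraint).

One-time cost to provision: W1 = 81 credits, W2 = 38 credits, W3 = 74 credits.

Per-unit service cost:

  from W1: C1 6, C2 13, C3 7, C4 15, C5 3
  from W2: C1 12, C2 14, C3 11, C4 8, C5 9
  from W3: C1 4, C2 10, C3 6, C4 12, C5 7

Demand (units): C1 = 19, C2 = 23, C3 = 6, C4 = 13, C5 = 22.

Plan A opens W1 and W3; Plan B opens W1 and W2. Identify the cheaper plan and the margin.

Plan A is cheaper by 25.

Plan A: {W1, W3}: C1→W3 4·19=76, C2→W3 10·23=230, C3→W3 6·6=36, C4→W3 12·13=156, C5→W1 3·22=66. Service 564; fixed 155; total 719.
Plan B: {W1, W2}: C1→W1 6·19=114, C2→W1 13·23=299, C3→W1 7·6=42, C4→W2 8·13=104, C5→W1 3·22=66. Service 625; fixed 119; total 744.
Difference: |719 − 744| = 25.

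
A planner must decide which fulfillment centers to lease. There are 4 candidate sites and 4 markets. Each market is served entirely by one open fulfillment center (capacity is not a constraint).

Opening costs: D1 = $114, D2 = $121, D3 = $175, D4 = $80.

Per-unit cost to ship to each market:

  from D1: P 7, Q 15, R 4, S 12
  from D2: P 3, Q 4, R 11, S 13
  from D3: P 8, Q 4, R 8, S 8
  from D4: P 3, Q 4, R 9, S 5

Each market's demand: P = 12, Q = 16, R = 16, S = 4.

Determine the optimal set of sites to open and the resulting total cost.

Open D4 only; minimum total cost 344.

For any fixed open set, each market goes to its cheapest open site; total = fixed + service.
{D4}: P→D4 3·12=36, Q→D4 4·16=64, R→D4 9·16=144, S→D4 5·4=20. Service 264; fixed 80; total 344.
{D1, D4}: service 184 + fixed 194 = 378
{D1, D2}: P→D2 3·12=36, Q→D2 4·16=64, R→D1 4·16=64, S→D1 12·4=48. Service 212; fixed 235; total 447.
{D1, D2, D3, D4}: service 184 + fixed 490 = 674
No other subset beats 344.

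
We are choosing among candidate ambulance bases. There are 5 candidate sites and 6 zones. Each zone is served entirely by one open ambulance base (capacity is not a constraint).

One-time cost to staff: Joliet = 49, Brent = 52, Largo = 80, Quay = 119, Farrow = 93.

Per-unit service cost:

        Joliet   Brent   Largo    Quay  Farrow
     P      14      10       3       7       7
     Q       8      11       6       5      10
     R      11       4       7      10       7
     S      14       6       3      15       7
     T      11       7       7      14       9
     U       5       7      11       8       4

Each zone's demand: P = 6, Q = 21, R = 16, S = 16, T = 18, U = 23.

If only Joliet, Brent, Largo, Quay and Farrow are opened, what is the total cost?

Total cost: 846

Each zone is assigned to its cheapest site among the open ones.
{Joliet, Brent, Largo, Quay, Farrow}: P→Largo 3·6=18, Q→Quay 5·21=105, R→Brent 4·16=64, S→Largo 3·16=48, T→Brent 7·18=126, U→Farrow 4·23=92. Service 453; fixed 393; total 846.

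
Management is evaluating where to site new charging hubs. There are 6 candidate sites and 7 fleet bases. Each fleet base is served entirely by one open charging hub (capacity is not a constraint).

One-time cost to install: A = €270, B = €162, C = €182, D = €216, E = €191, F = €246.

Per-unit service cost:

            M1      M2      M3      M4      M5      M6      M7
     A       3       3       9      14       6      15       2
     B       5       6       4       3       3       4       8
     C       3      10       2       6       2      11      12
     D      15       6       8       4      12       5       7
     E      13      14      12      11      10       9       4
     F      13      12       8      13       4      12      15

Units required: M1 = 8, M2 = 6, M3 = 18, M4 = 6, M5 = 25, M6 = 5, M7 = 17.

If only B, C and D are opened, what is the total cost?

Each fleet base is assigned to its cheapest site among the open ones.
{B, C, D}: M1→C 3·8=24, M2→B 6·6=36, M3→C 2·18=36, M4→B 3·6=18, M5→C 2·25=50, M6→B 4·5=20, M7→D 7·17=119. Service 303; fixed 560; total 863.

Total cost: 863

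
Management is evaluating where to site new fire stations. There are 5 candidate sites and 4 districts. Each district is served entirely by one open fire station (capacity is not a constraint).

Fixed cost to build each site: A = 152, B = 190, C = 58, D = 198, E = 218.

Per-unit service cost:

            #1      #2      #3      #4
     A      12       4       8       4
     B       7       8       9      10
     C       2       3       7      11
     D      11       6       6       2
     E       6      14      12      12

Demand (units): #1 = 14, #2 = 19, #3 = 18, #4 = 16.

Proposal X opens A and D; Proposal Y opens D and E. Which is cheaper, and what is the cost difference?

Proposal X: {A, D}: #1→D 11·14=154, #2→A 4·19=76, #3→D 6·18=108, #4→D 2·16=32. Service 370; fixed 350; total 720.
Proposal Y: {D, E}: #1→E 6·14=84, #2→D 6·19=114, #3→D 6·18=108, #4→D 2·16=32. Service 338; fixed 416; total 754.
Difference: |720 − 754| = 34.

Proposal X is cheaper by 34.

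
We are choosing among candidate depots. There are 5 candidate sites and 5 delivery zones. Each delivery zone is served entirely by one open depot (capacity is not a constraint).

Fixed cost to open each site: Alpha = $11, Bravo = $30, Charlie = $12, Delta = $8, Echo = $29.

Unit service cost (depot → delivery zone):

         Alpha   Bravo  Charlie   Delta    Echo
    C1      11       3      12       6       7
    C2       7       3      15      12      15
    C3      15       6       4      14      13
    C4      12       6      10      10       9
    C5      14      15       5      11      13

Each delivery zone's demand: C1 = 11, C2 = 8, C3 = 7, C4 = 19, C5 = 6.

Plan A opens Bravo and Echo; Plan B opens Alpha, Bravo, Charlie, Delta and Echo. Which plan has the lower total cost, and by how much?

Plan B is cheaper by 31.

Plan A: {Bravo, Echo}: C1→Bravo 3·11=33, C2→Bravo 3·8=24, C3→Bravo 6·7=42, C4→Bravo 6·19=114, C5→Echo 13·6=78. Service 291; fixed 59; total 350.
Plan B: {Alpha, Bravo, Charlie, Delta, Echo}: C1→Bravo 3·11=33, C2→Bravo 3·8=24, C3→Charlie 4·7=28, C4→Bravo 6·19=114, C5→Charlie 5·6=30. Service 229; fixed 90; total 319.
Difference: |350 − 319| = 31.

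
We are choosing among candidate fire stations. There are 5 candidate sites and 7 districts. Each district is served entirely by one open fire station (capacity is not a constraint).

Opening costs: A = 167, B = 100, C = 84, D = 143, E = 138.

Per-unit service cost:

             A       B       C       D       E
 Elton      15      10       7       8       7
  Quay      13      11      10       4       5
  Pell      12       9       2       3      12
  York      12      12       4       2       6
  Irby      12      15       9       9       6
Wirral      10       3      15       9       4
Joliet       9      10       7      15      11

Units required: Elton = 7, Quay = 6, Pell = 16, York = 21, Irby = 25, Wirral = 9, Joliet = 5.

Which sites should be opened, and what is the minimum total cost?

Open C and E; minimum total cost 638.

For any fixed open set, each district goes to its cheapest open site; total = fixed + service.
{C, E}: Elton→C 7·7=49, Quay→E 5·6=30, Pell→C 2·16=32, York→C 4·21=84, Irby→E 6·25=150, Wirral→E 4·9=36, Joliet→C 7·5=35. Service 416; fixed 222; total 638.
{D, E}: service 404 + fixed 281 = 685
{D}: service 551 + fixed 143 = 694
{A, B, C, D, E}: Elton→C 7·7=49, Quay→D 4·6=24, Pell→C 2·16=32, York→D 2·21=42, Irby→E 6·25=150, Wirral→B 3·9=27, Joliet→C 7·5=35. Service 359; fixed 632; total 991.
No other subset beats 638.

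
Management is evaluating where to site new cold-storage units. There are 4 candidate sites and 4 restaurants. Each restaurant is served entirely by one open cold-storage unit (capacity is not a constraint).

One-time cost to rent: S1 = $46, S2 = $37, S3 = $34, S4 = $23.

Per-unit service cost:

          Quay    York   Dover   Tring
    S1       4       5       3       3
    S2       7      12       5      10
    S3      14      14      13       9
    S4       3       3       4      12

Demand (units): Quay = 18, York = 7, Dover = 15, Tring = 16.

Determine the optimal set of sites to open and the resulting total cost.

For any fixed open set, each restaurant goes to its cheapest open site; total = fixed + service.
{S1, S4}: Quay→S4 3·18=54, York→S4 3·7=21, Dover→S1 3·15=45, Tring→S1 3·16=48. Service 168; fixed 69; total 237.
{S1}: service 200 + fixed 46 = 246
{S1, S3, S4}: service 168 + fixed 103 = 271
{S1, S2, S3, S4}: service 168 + fixed 140 = 308
No other subset beats 237.

Open S1 and S4; minimum total cost 237.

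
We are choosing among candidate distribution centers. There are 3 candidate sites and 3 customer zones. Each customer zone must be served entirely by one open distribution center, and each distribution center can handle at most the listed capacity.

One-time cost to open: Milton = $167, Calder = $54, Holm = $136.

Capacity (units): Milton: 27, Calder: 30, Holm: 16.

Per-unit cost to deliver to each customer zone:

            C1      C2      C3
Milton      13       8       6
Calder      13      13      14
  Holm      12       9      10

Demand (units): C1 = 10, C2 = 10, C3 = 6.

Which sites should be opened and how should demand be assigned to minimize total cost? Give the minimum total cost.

Open {Calder}: C1→Calder 13·10=130, C2→Calder 13·10=130, C3→Calder 14·6=84.
Loads: Calder carries 26/30. Service 344; fixed 54; total 398.
Next best feasible plan costs 413.

Minimum total cost: 398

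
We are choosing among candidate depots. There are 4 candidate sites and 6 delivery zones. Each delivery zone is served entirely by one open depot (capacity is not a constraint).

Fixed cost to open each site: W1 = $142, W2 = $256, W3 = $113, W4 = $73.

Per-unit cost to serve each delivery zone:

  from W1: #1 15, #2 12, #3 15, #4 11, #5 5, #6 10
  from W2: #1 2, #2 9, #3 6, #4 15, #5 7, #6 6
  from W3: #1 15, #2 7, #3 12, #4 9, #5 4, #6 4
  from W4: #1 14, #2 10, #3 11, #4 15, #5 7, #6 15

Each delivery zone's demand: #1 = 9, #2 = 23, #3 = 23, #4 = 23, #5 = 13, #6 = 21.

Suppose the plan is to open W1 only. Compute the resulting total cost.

Each delivery zone is assigned to its cheapest site among the open ones.
{W1}: #1→W1 15·9=135, #2→W1 12·23=276, #3→W1 15·23=345, #4→W1 11·23=253, #5→W1 5·13=65, #6→W1 10·21=210. Service 1284; fixed 142; total 1426.

Total cost: 1426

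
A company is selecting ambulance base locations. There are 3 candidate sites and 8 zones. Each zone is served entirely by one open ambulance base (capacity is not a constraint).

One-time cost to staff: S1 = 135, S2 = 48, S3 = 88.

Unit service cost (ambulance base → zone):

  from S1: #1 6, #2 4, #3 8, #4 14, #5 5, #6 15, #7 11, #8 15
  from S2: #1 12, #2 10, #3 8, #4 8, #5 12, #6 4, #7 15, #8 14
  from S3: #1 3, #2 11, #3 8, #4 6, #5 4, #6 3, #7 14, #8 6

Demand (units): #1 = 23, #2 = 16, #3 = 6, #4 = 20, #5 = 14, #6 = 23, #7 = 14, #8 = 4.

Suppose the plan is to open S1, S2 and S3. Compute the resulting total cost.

Each zone is assigned to its cheapest site among the open ones.
{S1, S2, S3}: #1→S3 3·23=69, #2→S1 4·16=64, #3→S1 8·6=48, #4→S3 6·20=120, #5→S3 4·14=56, #6→S3 3·23=69, #7→S1 11·14=154, #8→S3 6·4=24. Service 604; fixed 271; total 875.

Total cost: 875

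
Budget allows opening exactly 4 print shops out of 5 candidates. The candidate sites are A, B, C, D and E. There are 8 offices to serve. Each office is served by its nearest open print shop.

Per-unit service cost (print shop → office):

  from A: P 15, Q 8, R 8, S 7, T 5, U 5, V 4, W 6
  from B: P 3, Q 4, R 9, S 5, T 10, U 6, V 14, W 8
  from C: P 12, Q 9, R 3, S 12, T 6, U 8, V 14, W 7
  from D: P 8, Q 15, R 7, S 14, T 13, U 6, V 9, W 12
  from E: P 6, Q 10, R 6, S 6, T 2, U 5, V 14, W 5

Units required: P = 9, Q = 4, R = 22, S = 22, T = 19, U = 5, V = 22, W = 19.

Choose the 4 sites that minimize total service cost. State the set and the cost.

With exactly 4 open, each office uses its cheapest among the chosen.
{A, B, C, E}: P→B 3·9=27, Q→B 4·4=16, R→C 3·22=66, S→B 5·22=110, T→E 2·19=38, U→A 5·5=25, V→A 4·22=88, W→E 5·19=95. Service cost 465.
{A, C, D, E}: service cost 530
{A, B, D, E}: service cost 531
Among all 5 size-4 choices, {A, B, C, E} is lowest.

Choose A, B, C and E; total service cost 465.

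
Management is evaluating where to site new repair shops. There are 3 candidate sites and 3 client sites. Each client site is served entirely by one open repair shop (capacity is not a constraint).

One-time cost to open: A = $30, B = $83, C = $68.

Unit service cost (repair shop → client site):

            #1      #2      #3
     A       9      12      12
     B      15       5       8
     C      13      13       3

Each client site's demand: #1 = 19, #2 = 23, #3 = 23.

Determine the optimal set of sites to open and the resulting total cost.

Open A, B and C; minimum total cost 536.

For any fixed open set, each client site goes to its cheapest open site; total = fixed + service.
{A, B, C}: #1→A 9·19=171, #2→B 5·23=115, #3→C 3·23=69. Service 355; fixed 181; total 536.
{B, C}: #1→C 13·19=247, #2→B 5·23=115, #3→C 3·23=69. Service 431; fixed 151; total 582.
{A, B}: service 470 + fixed 113 = 583
{A}: service 723 + fixed 30 = 753
No other subset beats 536.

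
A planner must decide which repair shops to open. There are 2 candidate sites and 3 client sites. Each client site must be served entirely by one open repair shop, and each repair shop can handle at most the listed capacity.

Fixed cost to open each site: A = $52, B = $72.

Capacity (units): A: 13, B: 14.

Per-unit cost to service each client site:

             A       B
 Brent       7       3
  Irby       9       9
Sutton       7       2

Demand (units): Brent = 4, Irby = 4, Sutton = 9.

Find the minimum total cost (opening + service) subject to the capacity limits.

Open {A, B}: Brent→B 3·4=12, Irby→A 9·4=36, Sutton→B 2·9=18.
Loads: A carries 4/13, B carries 13/14. Service 66; fixed 124; total 190.
Next best feasible plan costs 206.

Minimum total cost: 190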